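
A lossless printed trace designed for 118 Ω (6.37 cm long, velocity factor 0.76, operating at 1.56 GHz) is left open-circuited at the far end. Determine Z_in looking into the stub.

λ = v/f = 0.76·c / 1.56 GHz = 0.146 m
βl = 2π·l/λ = 2π × 0.436 = 157°
tan(βl) = -0.426
For an open-circuited stub, Z_in = −jZ_0·cot(βl) = −jZ_0/tan(βl)

Z_in ≈ +j277 Ω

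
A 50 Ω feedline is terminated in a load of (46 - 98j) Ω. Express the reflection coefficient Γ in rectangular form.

Γ ≈ 0.49 − j0.521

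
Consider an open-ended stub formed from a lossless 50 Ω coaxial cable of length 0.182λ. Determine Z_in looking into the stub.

Z_in ≈ −j22.8 Ω

βl = 2π × 0.182 = 65.5°
tan(βl) = 2.2
For an open-ended stub, Z_in = −jZ_0·cot(βl) = −jZ_0/tan(βl)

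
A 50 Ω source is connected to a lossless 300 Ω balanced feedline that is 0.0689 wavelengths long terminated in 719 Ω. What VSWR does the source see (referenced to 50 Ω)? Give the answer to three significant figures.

VSWR ≈ 12.3

βl = 2π × 0.0689 = 24.8°
tan(βl) = 0.462
Z_in = Z_0·(Z_L + jZ_0·tanβl)/(Z_0 + jZ_L·tanβl) = 392 − j295 Ω
Γ_s = (Z_in − Z_s)/(Z_in + Z_s) = (342 − j295)/(442 − j295), |Γ_s| = 0.85
VSWR = (1 + |Γ_s|)/(1 − |Γ_s|)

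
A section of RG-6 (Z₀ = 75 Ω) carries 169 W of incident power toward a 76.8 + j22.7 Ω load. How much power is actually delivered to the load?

P_delivered ≈ 165 W

|Γ| = |(1.8 + j22.7)/(151.8 + j22.7)| = 0.148
|Γ|² = 0.022
P_refl = |Γ|²·P_inc = 3.72 W, P_del = (1 − |Γ|²)·P_inc = 165 W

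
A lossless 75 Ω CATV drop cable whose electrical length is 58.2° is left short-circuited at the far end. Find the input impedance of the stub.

Z_in ≈ +j121 Ω

tan(βl) = 1.61
For a short-circuited stub, Z_in = jZ_0·tan(βl)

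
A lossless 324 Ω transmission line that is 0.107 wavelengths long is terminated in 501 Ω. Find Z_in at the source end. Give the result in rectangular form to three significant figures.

Z_in ≈ 325 − j143 Ω

βl = 2π × 0.107 = 38.5°
tan(βl) = tan(38.5°) = 0.796
Z_in = Z_0·(Z_L + jZ_0·tanβl)/(Z_0 + jZ_L·tanβl)
     = 324·(501 + j258)/(324 + j399)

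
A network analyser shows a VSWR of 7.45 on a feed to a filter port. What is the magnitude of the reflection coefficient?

|Γ| = (S − 1)/(S + 1) = (7.45 − 1)/(7.45 + 1) = 6.45/8.45

|Γ| ≈ 0.763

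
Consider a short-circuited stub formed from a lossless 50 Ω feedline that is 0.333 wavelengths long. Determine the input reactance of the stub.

βl = 2π × 0.333 = 120°
tan(βl) = -1.74
For a short-circuited stub, Z_in = jZ_0·tan(βl)

X_in ≈ -87 Ω (capacitive)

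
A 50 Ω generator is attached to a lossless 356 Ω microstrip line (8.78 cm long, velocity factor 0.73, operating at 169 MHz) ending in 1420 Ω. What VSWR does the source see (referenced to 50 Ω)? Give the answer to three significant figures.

λ = v/f = 0.73·c / 169 MHz = 1.3 m
βl = 2π·l/λ = 2π × 0.0678 = 24.4°
tan(βl) = 0.453
Z_in = Z_0·(Z_L + jZ_0·tanβl)/(Z_0 + jZ_L·tanβl) = 401 − j564 Ω
Γ_s = (Z_in − Z_s)/(Z_in + Z_s) = (351 − j564)/(451 − j564), |Γ_s| = 0.92
VSWR = (1 + |Γ_s|)/(1 − |Γ_s|)

VSWR ≈ 23.9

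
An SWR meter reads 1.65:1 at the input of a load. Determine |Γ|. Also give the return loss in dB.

|Γ| ≈ 0.245; return loss ≈ 12.2 dB

|Γ| = (S − 1)/(S + 1) = (1.65 − 1)/(1.65 + 1) = 0.65/2.65
RL = −20·log₁₀|Γ| = −20·log₁₀(0.245)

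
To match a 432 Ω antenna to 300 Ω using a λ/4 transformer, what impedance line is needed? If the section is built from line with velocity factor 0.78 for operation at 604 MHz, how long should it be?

Z_qwt = √(Z_0·R_L) = √(300 × 432) = √129600
λ = 0.78·c/f = 0.387 m, so l = λ/4 = 0.0969 m

Z_qwt ≈ 360 Ω; length ≈ 9.69 cm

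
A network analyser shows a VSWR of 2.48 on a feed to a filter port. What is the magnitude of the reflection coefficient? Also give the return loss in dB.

|Γ| ≈ 0.425; return loss ≈ 7.43 dB

|Γ| = (S − 1)/(S + 1) = (2.48 − 1)/(2.48 + 1) = 1.48/3.48
RL = −20·log₁₀|Γ| = −20·log₁₀(0.425)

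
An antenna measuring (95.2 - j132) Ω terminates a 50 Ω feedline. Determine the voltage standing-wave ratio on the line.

Γ = (Z_L − Z_0)/(Z_L + Z_0) = (45.2 − j132)/(145.2 − j132)
|Γ| = 140/196 = 0.711
VSWR = (1 + |Γ|)/(1 − |Γ|) = 1.71/0.289

VSWR ≈ 5.92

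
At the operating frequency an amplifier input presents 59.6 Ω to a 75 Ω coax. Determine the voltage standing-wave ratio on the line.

Γ = (59.6 − 75)/(59.6 + 75) = -0.114
VSWR = (1 + 0.114)/(1 − 0.114)

VSWR ≈ 1.26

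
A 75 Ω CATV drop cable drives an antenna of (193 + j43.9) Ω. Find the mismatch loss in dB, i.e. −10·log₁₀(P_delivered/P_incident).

mismatch loss ≈ 1.05 dB

Γ = (118 + j43.9)/(268 + j43.9), |Γ| = 0.464
|Γ|² = 0.215, so P_del/P_inc = 1 − |Γ|² = 0.785
ML = −10·log₁₀(1 − |Γ|²)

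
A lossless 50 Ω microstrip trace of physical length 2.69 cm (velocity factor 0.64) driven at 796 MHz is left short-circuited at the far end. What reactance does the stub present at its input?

X_in ≈ 42.2 Ω (inductive)

λ = v/f = 0.64·c / 796 MHz = 0.241 m
βl = 2π·l/λ = 2π × 0.112 = 40.1°
tan(βl) = 0.844
For a short-circuited stub, Z_in = jZ_0·tan(βl)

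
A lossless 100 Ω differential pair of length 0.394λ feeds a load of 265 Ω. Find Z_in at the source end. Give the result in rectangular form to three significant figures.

βl = 2π × 0.394 = 142°
tan(βl) = tan(142°) = -0.786
Z_in = Z_0·(Z_L + jZ_0·tanβl)/(Z_0 + jZ_L·tanβl)
     = 100·(265 − j78.6)/(100 − j208)

Z_in ≈ 80.3 + j88.7 Ω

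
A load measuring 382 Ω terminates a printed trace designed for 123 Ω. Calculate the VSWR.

For a purely resistive load, VSWR = R_L/Z_0 or Z_0/R_L (whichever > 1) = 382/123

VSWR ≈ 3.11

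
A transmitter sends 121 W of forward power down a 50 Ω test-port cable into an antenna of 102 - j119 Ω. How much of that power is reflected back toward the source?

|Γ| = |(52 − j119)/(152 − j119)| = 0.673
|Γ|² = 0.453
P_refl = |Γ|²·P_inc = 54.8 W, P_del = (1 − |Γ|²)·P_inc = 66.2 W

P_reflected ≈ 54.8 W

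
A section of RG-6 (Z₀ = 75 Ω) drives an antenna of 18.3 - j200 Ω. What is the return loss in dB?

RL ≈ 0.519 dB

Γ = (-56.7 − j200)/(93.3 − j200), |Γ| = 0.942
RL = −20·log₁₀|Γ| = −20·log₁₀(0.942)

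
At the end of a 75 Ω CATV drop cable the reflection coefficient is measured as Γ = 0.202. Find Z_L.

Z_L = Z_0·(1 + Γ)/(1 − Γ) = 75·(1.2)/(0.798)

Z_L ≈ 113 Ω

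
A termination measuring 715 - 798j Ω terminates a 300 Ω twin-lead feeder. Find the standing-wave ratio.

VSWR ≈ 5.59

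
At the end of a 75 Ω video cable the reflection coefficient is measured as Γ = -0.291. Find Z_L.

Z_L = Z_0·(1 + Γ)/(1 − Γ) = 75·(0.709)/(1.29)

Z_L ≈ 41.2 Ω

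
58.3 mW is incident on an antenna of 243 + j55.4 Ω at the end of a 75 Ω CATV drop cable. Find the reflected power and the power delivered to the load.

|Γ| = |(168 + j55.4)/(318 + j55.4)| = 0.548
|Γ|² = 0.3
P_refl = |Γ|²·P_inc = 17.5 mW, P_del = (1 − |Γ|²)·P_inc = 40.8 mW

P_reflected ≈ 17.5 mW; P_delivered ≈ 40.8 mW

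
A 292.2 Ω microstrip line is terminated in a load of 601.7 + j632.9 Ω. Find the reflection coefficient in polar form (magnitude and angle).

Γ = (Z_L − Z_0)/(Z_L + Z_0) = (309.5 + j632.9)/(893.9 + j632.9)
|Γ| = 705/1100 = 0.643

Γ ≈ 0.643 ∠ 28.6°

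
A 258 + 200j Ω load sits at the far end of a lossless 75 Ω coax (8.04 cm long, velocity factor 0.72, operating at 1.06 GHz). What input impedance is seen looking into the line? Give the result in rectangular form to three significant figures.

λ = v/f = 0.72·c / 1.06 GHz = 0.204 m
βl = 2π·l/λ = 2π × 0.395 = 142°
tan(βl) = tan(142°) = -0.78
Z_in = Z_0·(Z_L + jZ_0·tanβl)/(Z_0 + jZ_L·tanβl)
     = 75·(258 + j141)/(231 − j201)

Z_in ≈ 24.9 + j67.6 Ω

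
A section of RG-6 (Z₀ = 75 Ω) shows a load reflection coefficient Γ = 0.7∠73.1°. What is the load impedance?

Z_L ≈ 35.3 + j92.8 Ω

Z_L = Z_0·(1 + Γ)/(1 − Γ) = 75·(1.2 + j0.67)/(0.797 − j0.67)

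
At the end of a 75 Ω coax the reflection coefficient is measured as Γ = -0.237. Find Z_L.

Z_L ≈ 46.3 Ω

Z_L = Z_0·(1 + Γ)/(1 − Γ) = 75·(0.763)/(1.24)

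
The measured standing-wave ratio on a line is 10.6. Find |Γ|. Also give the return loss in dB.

|Γ| ≈ 0.828; return loss ≈ 1.64 dB

|Γ| = (S − 1)/(S + 1) = (10.6 − 1)/(10.6 + 1) = 9.6/11.6
RL = −20·log₁₀|Γ| = −20·log₁₀(0.828)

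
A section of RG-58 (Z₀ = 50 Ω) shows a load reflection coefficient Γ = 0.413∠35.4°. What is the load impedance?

Z_L = Z_0·(1 + Γ)/(1 − Γ) = 50·(1.34 + j0.239)/(0.663 − j0.239)

Z_L ≈ 83.4 + j48.1 Ω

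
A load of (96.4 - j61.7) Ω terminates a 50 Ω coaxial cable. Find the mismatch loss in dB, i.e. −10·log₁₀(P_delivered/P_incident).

mismatch loss ≈ 1.17 dB

Γ = (46.4 − j61.7)/(146.4 − j61.7), |Γ| = 0.486
|Γ|² = 0.236, so P_del/P_inc = 1 − |Γ|² = 0.764
ML = −10·log₁₀(1 − |Γ|²)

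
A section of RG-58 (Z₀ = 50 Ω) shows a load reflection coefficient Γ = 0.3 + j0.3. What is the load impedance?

Z_L = Z_0·(1 + Γ)/(1 − Γ) = 50·(1.3 + j0.3)/(0.7 − j0.3)

Z_L ≈ 70.7 + j51.7 Ω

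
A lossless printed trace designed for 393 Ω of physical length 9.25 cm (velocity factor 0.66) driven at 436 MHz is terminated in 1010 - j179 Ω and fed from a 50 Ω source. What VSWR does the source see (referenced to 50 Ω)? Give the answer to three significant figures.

λ = v/f = 0.66·c / 436 MHz = 0.454 m
βl = 2π·l/λ = 2π × 0.204 = 73.3°
tan(βl) = 3.34
Z_in = Z_0·(Z_L + jZ_0·tanβl)/(Z_0 + jZ_L·tanβl) = 153 − j72.6 Ω
Γ_s = (Z_in − Z_s)/(Z_in + Z_s) = (103 − j72.6)/(203 − j72.6), |Γ_s| = 0.585
VSWR = (1 + |Γ_s|)/(1 − |Γ_s|)

VSWR ≈ 3.82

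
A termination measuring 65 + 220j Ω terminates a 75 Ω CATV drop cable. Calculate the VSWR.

Γ = (Z_L − Z_0)/(Z_L + Z_0) = (-10 + j220)/(140 + j220)
|Γ| = 220/261 = 0.845
VSWR = (1 + |Γ|)/(1 − |Γ|) = 1.84/0.155

VSWR ≈ 11.9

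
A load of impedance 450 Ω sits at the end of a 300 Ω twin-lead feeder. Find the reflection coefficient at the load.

Γ = (Z_L − Z_0)/(Z_L + Z_0) = (450 − 300)/(450 + 300) = 150/750

Γ = 0.2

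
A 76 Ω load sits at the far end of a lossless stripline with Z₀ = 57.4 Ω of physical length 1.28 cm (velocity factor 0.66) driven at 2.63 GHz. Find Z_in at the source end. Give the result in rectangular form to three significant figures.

Z_in ≈ 48.2 − j11.6 Ω

λ = v/f = 0.66·c / 2.63 GHz = 0.0753 m
βl = 2π·l/λ = 2π × 0.17 = 61.2°
tan(βl) = tan(61.2°) = 1.82
Z_in = Z_0·(Z_L + jZ_0·tanβl)/(Z_0 + jZ_L·tanβl)
     = 57.4·(76 + j104)/(57.4 + j138)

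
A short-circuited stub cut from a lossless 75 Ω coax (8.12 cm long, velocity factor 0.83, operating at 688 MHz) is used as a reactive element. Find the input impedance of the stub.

λ = v/f = 0.83·c / 688 MHz = 0.362 m
βl = 2π·l/λ = 2π × 0.224 = 80.8°
tan(βl) = 6.15
For a short-circuited stub, Z_in = jZ_0·tan(βl)

Z_in ≈ +j462 Ω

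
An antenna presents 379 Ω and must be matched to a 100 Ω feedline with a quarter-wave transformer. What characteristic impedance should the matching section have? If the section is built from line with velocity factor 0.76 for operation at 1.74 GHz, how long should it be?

Z_qwt ≈ 195 Ω; length ≈ 3.28 cm

Z_qwt = √(Z_0·R_L) = √(100 × 379) = √37900
λ = 0.76·c/f = 0.131 m, so l = λ/4 = 0.0328 m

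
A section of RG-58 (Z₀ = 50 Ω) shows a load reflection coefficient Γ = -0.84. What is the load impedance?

Z_L = Z_0·(1 + Γ)/(1 − Γ) = 50·(0.16)/(1.84)

Z_L ≈ 4.35 Ω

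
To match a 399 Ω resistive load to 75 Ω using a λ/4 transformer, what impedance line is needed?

Z_qwt = √(Z_0·R_L) = √(75 × 399) = √29920

Z_qwt ≈ 173 Ω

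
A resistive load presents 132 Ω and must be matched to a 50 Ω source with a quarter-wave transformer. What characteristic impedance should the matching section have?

Z_qwt ≈ 81.2 Ω

Z_qwt = √(Z_0·R_L) = √(50 × 132) = √6600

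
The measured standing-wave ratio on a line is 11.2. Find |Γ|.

|Γ| = (S − 1)/(S + 1) = (11.2 − 1)/(11.2 + 1) = 10.2/12.2

|Γ| ≈ 0.836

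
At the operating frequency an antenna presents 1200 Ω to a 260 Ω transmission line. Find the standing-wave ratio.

For a purely resistive load, VSWR = R_L/Z_0 or Z_0/R_L (whichever > 1) = 1200/260

VSWR ≈ 4.62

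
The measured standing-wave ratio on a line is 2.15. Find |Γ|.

|Γ| = (S − 1)/(S + 1) = (2.15 − 1)/(2.15 + 1) = 1.15/3.15

|Γ| ≈ 0.365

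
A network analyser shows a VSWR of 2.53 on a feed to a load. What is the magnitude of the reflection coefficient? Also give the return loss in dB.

|Γ| = (S − 1)/(S + 1) = (2.53 − 1)/(2.53 + 1) = 1.53/3.53
RL = −20·log₁₀|Γ| = −20·log₁₀(0.433)

|Γ| ≈ 0.433; return loss ≈ 7.26 dB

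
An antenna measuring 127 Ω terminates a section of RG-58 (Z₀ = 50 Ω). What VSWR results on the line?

VSWR ≈ 2.54

For a purely resistive load, VSWR = R_L/Z_0 or Z_0/R_L (whichever > 1) = 127/50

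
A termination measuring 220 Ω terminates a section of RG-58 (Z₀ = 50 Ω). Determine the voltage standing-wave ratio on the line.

VSWR ≈ 4.4

For a purely resistive load, VSWR = R_L/Z_0 or Z_0/R_L (whichever > 1) = 220/50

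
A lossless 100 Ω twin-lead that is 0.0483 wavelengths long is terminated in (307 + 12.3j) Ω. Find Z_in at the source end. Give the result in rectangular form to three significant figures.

βl = 2π × 0.0483 = 17.4°
tan(βl) = tan(17.4°) = 0.313
Z_in = Z_0·(Z_L + jZ_0·tanβl)/(Z_0 + jZ_L·tanβl)
     = 100·(307 + j43.6)/(96.1 + j96.1)

Z_in ≈ 182 − j137 Ω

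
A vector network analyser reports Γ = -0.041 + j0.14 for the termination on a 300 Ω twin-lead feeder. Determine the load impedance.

Z_L = Z_0·(1 + Γ)/(1 − Γ) = 300·(0.959 + j0.14)/(1.04 − j0.14)

Z_L ≈ 266 + j76.1 Ω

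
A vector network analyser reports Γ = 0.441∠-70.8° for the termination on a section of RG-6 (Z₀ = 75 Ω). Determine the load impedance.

Z_L = Z_0·(1 + Γ)/(1 − Γ) = 75·(1.15 − j0.416)/(0.855 + j0.416)

Z_L ≈ 66.8 − j69.1 Ω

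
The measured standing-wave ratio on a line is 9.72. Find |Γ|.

|Γ| = (S − 1)/(S + 1) = (9.72 − 1)/(9.72 + 1) = 8.72/10.7

|Γ| ≈ 0.813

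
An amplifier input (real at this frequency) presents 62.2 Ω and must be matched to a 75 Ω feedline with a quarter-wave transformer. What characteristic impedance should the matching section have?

Z_qwt = √(Z_0·R_L) = √(75 × 62.2) = √4665

Z_qwt ≈ 68.3 Ω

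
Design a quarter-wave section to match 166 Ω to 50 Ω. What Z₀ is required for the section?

Z_qwt ≈ 91.1 Ω

Z_qwt = √(Z_0·R_L) = √(50 × 166) = √8300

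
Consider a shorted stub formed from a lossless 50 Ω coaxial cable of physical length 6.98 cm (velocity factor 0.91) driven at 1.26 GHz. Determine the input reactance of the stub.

X_in ≈ -103 Ω (capacitive)

λ = v/f = 0.91·c / 1.26 GHz = 0.217 m
βl = 2π·l/λ = 2π × 0.322 = 116°
tan(βl) = -2.05
For a shorted stub, Z_in = jZ_0·tan(βl)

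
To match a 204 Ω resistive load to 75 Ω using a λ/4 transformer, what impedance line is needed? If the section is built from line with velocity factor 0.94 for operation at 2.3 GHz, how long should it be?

Z_qwt ≈ 124 Ω; length ≈ 3.07 cm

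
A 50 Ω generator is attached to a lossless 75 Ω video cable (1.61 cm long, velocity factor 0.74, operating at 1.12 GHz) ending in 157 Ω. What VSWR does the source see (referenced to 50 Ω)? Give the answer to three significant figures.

VSWR ≈ 2.78

λ = v/f = 0.74·c / 1.12 GHz = 0.198 m
βl = 2π·l/λ = 2π × 0.0812 = 29.2°
tan(βl) = 0.56
Z_in = Z_0·(Z_L + jZ_0·tanβl)/(Z_0 + jZ_L·tanβl) = 86.9 − j59.8 Ω
Γ_s = (Z_in − Z_s)/(Z_in + Z_s) = (36.9 − j59.8)/(137 − j59.8), |Γ_s| = 0.47
VSWR = (1 + |Γ_s|)/(1 − |Γ_s|)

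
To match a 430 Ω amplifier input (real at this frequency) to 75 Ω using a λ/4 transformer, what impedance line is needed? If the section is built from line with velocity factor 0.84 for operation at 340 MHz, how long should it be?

Z_qwt ≈ 180 Ω; length ≈ 18.5 cm

Z_qwt = √(Z_0·R_L) = √(75 × 430) = √32250
λ = 0.84·c/f = 0.741 m, so l = λ/4 = 0.185 m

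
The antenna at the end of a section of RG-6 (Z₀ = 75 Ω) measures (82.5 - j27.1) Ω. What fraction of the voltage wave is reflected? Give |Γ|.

Γ = (Z_L − Z_0)/(Z_L + Z_0) = (7.5 − j27.1)/(157.5 − j27.1)
|Γ| = 28.1/160

|Γ| ≈ 0.176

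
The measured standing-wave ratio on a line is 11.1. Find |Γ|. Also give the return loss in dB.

|Γ| ≈ 0.835; return loss ≈ 1.57 dB

|Γ| = (S − 1)/(S + 1) = (11.1 − 1)/(11.1 + 1) = 10.1/12.1
RL = −20·log₁₀|Γ| = −20·log₁₀(0.835)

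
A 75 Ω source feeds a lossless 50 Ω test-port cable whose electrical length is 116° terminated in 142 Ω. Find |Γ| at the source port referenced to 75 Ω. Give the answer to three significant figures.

tan(βl) = -2.05
Z_in = Z_0·(Z_L + jZ_0·tanβl)/(Z_0 + jZ_L·tanβl) = 21.2 + j20.8 Ω
Γ_s = (Z_in − Z_s)/(Z_in + Z_s) = (-53.8 + j20.8)/(96.2 + j20.8), |Γ_s| = 0.586

|Γ| ≈ 0.586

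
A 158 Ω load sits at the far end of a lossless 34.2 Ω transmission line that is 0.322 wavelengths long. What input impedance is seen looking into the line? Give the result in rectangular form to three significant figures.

βl = 2π × 0.322 = 116°
tan(βl) = tan(116°) = -2.06
Z_in = Z_0·(Z_L + jZ_0·tanβl)/(Z_0 + jZ_L·tanβl)
     = 34.2·(158 − j70.4)/(34.2 − j325)

Z_in ≈ 9.05 + j15.7 Ω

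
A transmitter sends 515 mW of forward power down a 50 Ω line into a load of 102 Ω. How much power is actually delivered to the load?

Γ = (102 − 50)/(102 + 50) = 0.342
|Γ|² = 0.117
P_refl = |Γ|²·P_inc = 60.3 mW, P_del = (1 − |Γ|²)·P_inc = 455 mW

P_delivered ≈ 455 mW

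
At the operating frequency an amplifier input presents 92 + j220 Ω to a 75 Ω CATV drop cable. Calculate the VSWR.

Γ = (Z_L − Z_0)/(Z_L + Z_0) = (17 + j220)/(167 + j220)
|Γ| = 221/276 = 0.799
VSWR = (1 + |Γ|)/(1 − |Γ|) = 1.8/0.201

VSWR ≈ 8.94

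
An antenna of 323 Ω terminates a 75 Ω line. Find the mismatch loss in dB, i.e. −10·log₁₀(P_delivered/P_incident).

mismatch loss ≈ 2.13 dB

Γ = (323 − 75)/(323 + 75) = 0.623
|Γ|² = 0.388, so P_del/P_inc = 1 − |Γ|² = 0.612
ML = −10·log₁₀(1 − |Γ|²)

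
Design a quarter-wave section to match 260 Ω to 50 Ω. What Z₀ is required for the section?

Z_qwt = √(Z_0·R_L) = √(50 × 260) = √13000

Z_qwt ≈ 114 Ω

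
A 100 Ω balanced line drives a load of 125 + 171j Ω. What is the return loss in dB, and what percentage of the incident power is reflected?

RL ≈ 4.27 dB; 37.4% of incident power reflected

Γ = (25 + j171)/(225 + j171), |Γ| = 0.612
RL = −20·log₁₀(0.612) = 4.27 dB
P_refl/P_inc = |Γ|² = 0.374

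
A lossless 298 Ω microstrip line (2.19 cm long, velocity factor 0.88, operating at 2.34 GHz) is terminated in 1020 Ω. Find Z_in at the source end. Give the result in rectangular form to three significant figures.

λ = v/f = 0.88·c / 2.34 GHz = 0.113 m
βl = 2π·l/λ = 2π × 0.194 = 69.9°
tan(βl) = tan(69.9°) = 2.73
Z_in = Z_0·(Z_L + jZ_0·tanβl)/(Z_0 + jZ_L·tanβl)
     = 298·(1020 + j813)/(298 + j2780)

Z_in ≈ 97.6 − j98.7 Ω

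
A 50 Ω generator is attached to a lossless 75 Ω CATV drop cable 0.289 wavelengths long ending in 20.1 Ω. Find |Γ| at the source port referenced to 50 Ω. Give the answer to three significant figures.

|Γ| ≈ 0.689

βl = 2π × 0.289 = 104°
tan(βl) = -4
Z_in = Z_0·(Z_L + jZ_0·tanβl)/(Z_0 + jZ_L·tanβl) = 159 − j130 Ω
Γ_s = (Z_in − Z_s)/(Z_in + Z_s) = (109 − j130)/(209 − j130), |Γ_s| = 0.689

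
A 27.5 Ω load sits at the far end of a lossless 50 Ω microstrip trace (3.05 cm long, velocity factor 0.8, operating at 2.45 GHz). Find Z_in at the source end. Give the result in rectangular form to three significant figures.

λ = v/f = 0.8·c / 2.45 GHz = 0.098 m
βl = 2π·l/λ = 2π × 0.311 = 112°
tan(βl) = tan(112°) = -2.46
Z_in = Z_0·(Z_L + jZ_0·tanβl)/(Z_0 + jZ_L·tanβl)
     = 50·(27.5 − j123)/(50 − j67.8)

Z_in ≈ 68.6 − j30.3 Ω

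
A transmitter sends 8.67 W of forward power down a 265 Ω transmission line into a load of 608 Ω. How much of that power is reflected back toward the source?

Γ = (608 − 265)/(608 + 265) = 0.393
|Γ|² = 0.154
P_refl = |Γ|²·P_inc = 1.34 W, P_del = (1 − |Γ|²)·P_inc = 7.33 W

P_reflected ≈ 1.34 W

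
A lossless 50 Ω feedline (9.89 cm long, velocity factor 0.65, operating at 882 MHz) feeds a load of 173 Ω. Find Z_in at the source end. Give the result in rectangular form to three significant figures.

Z_in ≈ 80.2 + j78.1 Ω

λ = v/f = 0.65·c / 882 MHz = 0.221 m
βl = 2π·l/λ = 2π × 0.447 = 161°
tan(βl) = tan(161°) = -0.344
Z_in = Z_0·(Z_L + jZ_0·tanβl)/(Z_0 + jZ_L·tanβl)
     = 50·(173 − j17.2)/(50 − j59.4)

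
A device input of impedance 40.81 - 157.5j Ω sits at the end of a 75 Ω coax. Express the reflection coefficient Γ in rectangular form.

Γ = (Z_L − Z_0)/(Z_L + Z_0) = (-34.19 − j157.5)/(115.8 − j157.5)

Γ ≈ 0.545 − j0.618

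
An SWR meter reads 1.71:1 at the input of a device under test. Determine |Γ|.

|Γ| ≈ 0.262

|Γ| = (S − 1)/(S + 1) = (1.71 − 1)/(1.71 + 1) = 0.71/2.71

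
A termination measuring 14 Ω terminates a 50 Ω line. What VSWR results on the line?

For a purely resistive load, VSWR = R_L/Z_0 or Z_0/R_L (whichever > 1) = 50/14

VSWR ≈ 3.57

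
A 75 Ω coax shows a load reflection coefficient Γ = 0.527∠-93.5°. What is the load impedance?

Z_L ≈ 40.4 − j58.8 Ω

Z_L = Z_0·(1 + Γ)/(1 − Γ) = 75·(0.968 − j0.526)/(1.03 + j0.526)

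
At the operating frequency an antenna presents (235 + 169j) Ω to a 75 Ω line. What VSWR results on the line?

VSWR ≈ 4.87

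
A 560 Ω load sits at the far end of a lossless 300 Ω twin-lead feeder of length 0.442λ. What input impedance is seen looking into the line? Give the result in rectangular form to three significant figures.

βl = 2π × 0.442 = 159°
tan(βl) = tan(159°) = -0.381
Z_in = Z_0·(Z_L + jZ_0·tanβl)/(Z_0 + jZ_L·tanβl)
     = 300·(560 − j114)/(300 − j214)

Z_in ≈ 426 + j189 Ω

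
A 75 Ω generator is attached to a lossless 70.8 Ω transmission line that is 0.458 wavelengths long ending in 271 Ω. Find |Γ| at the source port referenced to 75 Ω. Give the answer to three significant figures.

|Γ| ≈ 0.569

βl = 2π × 0.458 = 165°
tan(βl) = -0.27
Z_in = Z_0·(Z_L + jZ_0·tanβl)/(Z_0 + jZ_L·tanβl) = 141 + j126 Ω
Γ_s = (Z_in − Z_s)/(Z_in + Z_s) = (65.5 + j126)/(216 + j126), |Γ_s| = 0.569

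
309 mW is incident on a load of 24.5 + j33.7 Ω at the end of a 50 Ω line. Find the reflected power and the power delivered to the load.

P_reflected ≈ 82.5 mW; P_delivered ≈ 226 mW

|Γ| = |(-25.5 + j33.7)/(74.5 + j33.7)| = 0.517
|Γ|² = 0.267
P_refl = |Γ|²·P_inc = 82.5 mW, P_del = (1 − |Γ|²)·P_inc = 226 mW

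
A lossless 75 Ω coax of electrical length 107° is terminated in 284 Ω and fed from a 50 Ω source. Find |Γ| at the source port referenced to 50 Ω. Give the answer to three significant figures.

tan(βl) = -3.27
Z_in = Z_0·(Z_L + jZ_0·tanβl)/(Z_0 + jZ_L·tanβl) = 21.5 + j21.2 Ω
Γ_s = (Z_in − Z_s)/(Z_in + Z_s) = (-28.5 + j21.2)/(71.5 + j21.2), |Γ_s| = 0.476

|Γ| ≈ 0.476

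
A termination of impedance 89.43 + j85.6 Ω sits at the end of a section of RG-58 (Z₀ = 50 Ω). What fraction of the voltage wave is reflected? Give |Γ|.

|Γ| ≈ 0.576

Γ = (Z_L − Z_0)/(Z_L + Z_0) = (39.43 + j85.6)/(139.4 + j85.6)
|Γ| = 94.2/164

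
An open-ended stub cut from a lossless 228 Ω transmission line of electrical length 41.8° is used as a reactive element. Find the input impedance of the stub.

Z_in ≈ −j255 Ω

tan(βl) = 0.894
For an open-ended stub, Z_in = −jZ_0·cot(βl) = −jZ_0/tan(βl)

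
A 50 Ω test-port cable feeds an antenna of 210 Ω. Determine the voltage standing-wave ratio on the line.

For a purely resistive load, VSWR = R_L/Z_0 or Z_0/R_L (whichever > 1) = 210/50

VSWR ≈ 4.2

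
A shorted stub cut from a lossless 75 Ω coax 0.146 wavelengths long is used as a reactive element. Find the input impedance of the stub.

Z_in ≈ +j98 Ω

βl = 2π × 0.146 = 52.6°
tan(βl) = 1.31
For a shorted stub, Z_in = jZ_0·tan(βl)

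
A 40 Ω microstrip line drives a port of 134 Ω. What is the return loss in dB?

Γ = (134 − 40)/(134 + 40) = 0.54
RL = −20·log₁₀|Γ| = −20·log₁₀(0.54)

RL ≈ 5.35 dB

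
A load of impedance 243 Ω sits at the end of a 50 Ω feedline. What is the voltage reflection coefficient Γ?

Γ = (Z_L − Z_0)/(Z_L + Z_0) = (243 − 50)/(243 + 50) = 193/293

Γ = 0.659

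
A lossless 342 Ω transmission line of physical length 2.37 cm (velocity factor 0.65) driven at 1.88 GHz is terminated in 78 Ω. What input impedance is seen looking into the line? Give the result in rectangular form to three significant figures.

Z_in ≈ 1130 + j625 Ω

λ = v/f = 0.65·c / 1.88 GHz = 0.104 m
βl = 2π·l/λ = 2π × 0.228 = 82.3°
tan(βl) = tan(82.3°) = 7.35
Z_in = Z_0·(Z_L + jZ_0·tanβl)/(Z_0 + jZ_L·tanβl)
     = 342·(78 + j2520)/(342 + j574)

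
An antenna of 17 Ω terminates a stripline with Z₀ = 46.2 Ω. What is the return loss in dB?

Γ = (17 − 46.2)/(17 + 46.2) = -0.462
RL = −20·log₁₀|Γ| = −20·log₁₀(0.462)

RL ≈ 6.71 dB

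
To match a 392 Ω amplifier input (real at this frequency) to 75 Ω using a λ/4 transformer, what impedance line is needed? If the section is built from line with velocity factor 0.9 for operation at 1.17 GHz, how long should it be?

Z_qwt ≈ 171 Ω; length ≈ 5.77 cm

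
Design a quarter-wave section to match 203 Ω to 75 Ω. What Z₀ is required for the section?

Z_qwt ≈ 123 Ω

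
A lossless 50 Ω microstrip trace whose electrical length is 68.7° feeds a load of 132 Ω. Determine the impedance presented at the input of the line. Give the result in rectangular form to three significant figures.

Z_in ≈ 21.4 − j16.3 Ω

tan(βl) = tan(68.7°) = 2.56
Z_in = Z_0·(Z_L + jZ_0·tanβl)/(Z_0 + jZ_L·tanβl)
     = 50·(132 + j128)/(50 + j339)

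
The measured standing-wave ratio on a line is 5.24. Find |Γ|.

|Γ| ≈ 0.679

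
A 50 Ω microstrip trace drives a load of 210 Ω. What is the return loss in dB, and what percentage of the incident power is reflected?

RL ≈ 4.22 dB; 37.9% of incident power reflected

Γ = (210 − 50)/(210 + 50) = 0.615
RL = −20·log₁₀(0.615) = 4.22 dB
P_refl/P_inc = |Γ|² = 0.379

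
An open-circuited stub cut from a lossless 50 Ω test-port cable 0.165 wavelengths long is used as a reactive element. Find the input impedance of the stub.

βl = 2π × 0.165 = 59.4°
tan(βl) = 1.69
For an open-circuited stub, Z_in = −jZ_0·cot(βl) = −jZ_0/tan(βl)

Z_in ≈ −j29.6 Ω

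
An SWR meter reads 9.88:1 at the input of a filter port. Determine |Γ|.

|Γ| ≈ 0.816

|Γ| = (S − 1)/(S + 1) = (9.88 − 1)/(9.88 + 1) = 8.88/10.9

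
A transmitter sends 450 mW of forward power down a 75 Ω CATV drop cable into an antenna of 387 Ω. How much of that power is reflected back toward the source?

Γ = (387 − 75)/(387 + 75) = 0.675
|Γ|² = 0.456
P_refl = |Γ|²·P_inc = 205 mW, P_del = (1 − |Γ|²)·P_inc = 245 mW

P_reflected ≈ 205 mW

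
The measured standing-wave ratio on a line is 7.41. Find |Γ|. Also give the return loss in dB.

|Γ| ≈ 0.762; return loss ≈ 2.36 dB

|Γ| = (S − 1)/(S + 1) = (7.41 − 1)/(7.41 + 1) = 6.41/8.41
RL = −20·log₁₀|Γ| = −20·log₁₀(0.762)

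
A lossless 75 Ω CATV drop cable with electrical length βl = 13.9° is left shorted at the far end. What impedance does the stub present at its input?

Z_in ≈ +j18.6 Ω

tan(βl) = 0.247
For a shorted stub, Z_in = jZ_0·tan(βl)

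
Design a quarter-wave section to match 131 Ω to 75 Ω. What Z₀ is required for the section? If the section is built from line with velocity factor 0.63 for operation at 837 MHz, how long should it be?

Z_qwt ≈ 99.1 Ω; length ≈ 5.65 cm

Z_qwt = √(Z_0·R_L) = √(75 × 131) = √9825
λ = 0.63·c/f = 0.226 m, so l = λ/4 = 0.0565 m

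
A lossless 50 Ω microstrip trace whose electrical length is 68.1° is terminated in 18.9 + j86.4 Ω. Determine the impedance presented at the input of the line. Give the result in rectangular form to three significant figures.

tan(βl) = tan(68.1°) = 2.49
Z_in = Z_0·(Z_L + jZ_0·tanβl)/(Z_0 + jZ_L·tanβl)
     = 50·(18.9 + j211)/(-165 + j47)

Z_in ≈ 11.5 − j60.6 Ω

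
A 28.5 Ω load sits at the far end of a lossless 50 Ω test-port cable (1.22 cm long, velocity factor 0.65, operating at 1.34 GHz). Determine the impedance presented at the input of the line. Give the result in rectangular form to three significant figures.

Z_in ≈ 34.4 + j17.7 Ω

λ = v/f = 0.65·c / 1.34 GHz = 0.146 m
βl = 2π·l/λ = 2π × 0.0838 = 30.2°
tan(βl) = tan(30.2°) = 0.582
Z_in = Z_0·(Z_L + jZ_0·tanβl)/(Z_0 + jZ_L·tanβl)
     = 50·(28.5 + j29.1)/(50 + j16.6)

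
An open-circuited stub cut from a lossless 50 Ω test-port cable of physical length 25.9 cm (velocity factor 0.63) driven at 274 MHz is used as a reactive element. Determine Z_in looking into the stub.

λ = v/f = 0.63·c / 274 MHz = 0.69 m
βl = 2π·l/λ = 2π × 0.375 = 135°
tan(βl) = -0.994
For an open-circuited stub, Z_in = −jZ_0·cot(βl) = −jZ_0/tan(βl)

Z_in ≈ +j50.3 Ω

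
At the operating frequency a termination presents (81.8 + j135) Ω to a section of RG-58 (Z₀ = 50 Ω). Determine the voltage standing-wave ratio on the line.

VSWR ≈ 6.55

Γ = (Z_L − Z_0)/(Z_L + Z_0) = (31.8 + j135)/(131.8 + j135)
|Γ| = 139/189 = 0.735
VSWR = (1 + |Γ|)/(1 − |Γ|) = 1.74/0.265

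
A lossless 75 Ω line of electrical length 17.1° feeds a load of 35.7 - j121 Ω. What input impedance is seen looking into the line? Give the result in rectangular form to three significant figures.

Z_in ≈ 17.3 − j67.1 Ω

tan(βl) = tan(17.1°) = 0.308
Z_in = Z_0·(Z_L + jZ_0·tanβl)/(Z_0 + jZ_L·tanβl)
     = 75·(35.7 − j97.9)/(112 + j11)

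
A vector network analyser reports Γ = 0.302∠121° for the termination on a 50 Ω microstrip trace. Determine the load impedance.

Z_L = Z_0·(1 + Γ)/(1 − Γ) = 50·(0.844 + j0.259)/(1.16 − j0.259)

Z_L ≈ 32.4 + j18.5 Ω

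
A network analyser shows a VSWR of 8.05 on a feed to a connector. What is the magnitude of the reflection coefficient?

|Γ| = (S − 1)/(S + 1) = (8.05 − 1)/(8.05 + 1) = 7.05/9.05

|Γ| ≈ 0.779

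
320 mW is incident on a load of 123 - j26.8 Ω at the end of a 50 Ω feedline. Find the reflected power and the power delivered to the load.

|Γ| = |(73 − j26.8)/(173 − j26.8)| = 0.444
|Γ|² = 0.197
P_refl = |Γ|²·P_inc = 63.1 mW, P_del = (1 − |Γ|²)·P_inc = 257 mW

P_reflected ≈ 63.1 mW; P_delivered ≈ 257 mW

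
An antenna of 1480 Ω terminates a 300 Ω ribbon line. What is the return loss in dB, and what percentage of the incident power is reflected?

Γ = (1480 − 300)/(1480 + 300) = 0.663
RL = −20·log₁₀(0.663) = 3.57 dB
P_refl/P_inc = |Γ|² = 0.439

RL ≈ 3.57 dB; 43.9% of incident power reflected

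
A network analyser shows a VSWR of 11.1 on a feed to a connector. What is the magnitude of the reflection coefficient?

|Γ| ≈ 0.835

|Γ| = (S − 1)/(S + 1) = (11.1 − 1)/(11.1 + 1) = 10.1/12.1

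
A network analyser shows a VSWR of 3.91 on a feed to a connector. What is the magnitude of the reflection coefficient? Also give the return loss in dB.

|Γ| ≈ 0.593; return loss ≈ 4.54 dB

|Γ| = (S − 1)/(S + 1) = (3.91 − 1)/(3.91 + 1) = 2.91/4.91
RL = −20·log₁₀|Γ| = −20·log₁₀(0.593)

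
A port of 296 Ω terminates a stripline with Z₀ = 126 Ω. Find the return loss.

RL ≈ 7.9 dB

Γ = (296 − 126)/(296 + 126) = 0.403
RL = −20·log₁₀|Γ| = −20·log₁₀(0.403)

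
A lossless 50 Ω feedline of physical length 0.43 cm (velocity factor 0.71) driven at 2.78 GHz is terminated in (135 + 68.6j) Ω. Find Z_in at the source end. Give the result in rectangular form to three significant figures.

λ = v/f = 0.71·c / 2.78 GHz = 0.0766 m
βl = 2π·l/λ = 2π × 0.0561 = 20.2°
tan(βl) = tan(20.2°) = 0.368
Z_in = Z_0·(Z_L + jZ_0·tanβl)/(Z_0 + jZ_L·tanβl)
     = 50·(135 + j87)/(24.8 + j49.7)

Z_in ≈ 124 − j73.9 Ω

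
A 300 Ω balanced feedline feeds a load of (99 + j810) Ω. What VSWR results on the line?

Γ = (Z_L − Z_0)/(Z_L + Z_0) = (-201 + j810)/(399 + j810)
|Γ| = 835/903 = 0.924
VSWR = (1 + |Γ|)/(1 − |Γ|) = 1.92/0.0757

VSWR ≈ 25.4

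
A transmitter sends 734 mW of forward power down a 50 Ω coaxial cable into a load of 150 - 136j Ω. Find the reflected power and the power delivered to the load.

P_reflected ≈ 358 mW; P_delivered ≈ 376 mW

|Γ| = |(100 − j136)/(200 − j136)| = 0.698
|Γ|² = 0.487
P_refl = |Γ|²·P_inc = 358 mW, P_del = (1 − |Γ|²)·P_inc = 376 mW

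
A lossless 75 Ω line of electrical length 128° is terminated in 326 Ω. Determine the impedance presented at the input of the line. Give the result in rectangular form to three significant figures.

tan(βl) = tan(128°) = -1.28
Z_in = Z_0·(Z_L + jZ_0·tanβl)/(Z_0 + jZ_L·tanβl)
     = 75·(326 − j96)/(75 − j417)

Z_in ≈ 26.9 + j53.8 Ω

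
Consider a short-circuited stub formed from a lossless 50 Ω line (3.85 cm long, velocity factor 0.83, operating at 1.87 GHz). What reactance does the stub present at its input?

λ = v/f = 0.83·c / 1.87 GHz = 0.133 m
βl = 2π·l/λ = 2π × 0.289 = 104°
tan(βl) = -3.98
For a short-circuited stub, Z_in = jZ_0·tan(βl)

X_in ≈ -199 Ω (capacitive)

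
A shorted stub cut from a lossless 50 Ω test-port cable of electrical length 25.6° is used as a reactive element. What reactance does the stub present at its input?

X_in ≈ 24 Ω (inductive)

tan(βl) = 0.479
For a shorted stub, Z_in = jZ_0·tan(βl)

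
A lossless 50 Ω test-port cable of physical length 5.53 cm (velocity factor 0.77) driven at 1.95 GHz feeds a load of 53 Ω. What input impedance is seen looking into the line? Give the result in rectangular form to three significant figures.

λ = v/f = 0.77·c / 1.95 GHz = 0.118 m
βl = 2π·l/λ = 2π × 0.467 = 168°
tan(βl) = tan(168°) = -0.212
Z_in = Z_0·(Z_L + jZ_0·tanβl)/(Z_0 + jZ_L·tanβl)
     = 50·(53 − j10.6)/(50 − j11.2)

Z_in ≈ 52.7 + j1.24 Ω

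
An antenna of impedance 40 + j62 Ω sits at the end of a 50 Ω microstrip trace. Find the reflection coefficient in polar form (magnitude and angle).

Γ ≈ 0.575 ∠ 64.6°

Γ = (Z_L − Z_0)/(Z_L + Z_0) = (-10 + j62)/(90 + j62)
|Γ| = 62.8/109 = 0.575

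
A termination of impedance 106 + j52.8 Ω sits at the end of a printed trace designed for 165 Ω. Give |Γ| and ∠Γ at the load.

Γ ≈ 0.287 ∠ 127°

Γ = (Z_L − Z_0)/(Z_L + Z_0) = (-59 + j52.8)/(271 + j52.8)
|Γ| = 79.2/276 = 0.287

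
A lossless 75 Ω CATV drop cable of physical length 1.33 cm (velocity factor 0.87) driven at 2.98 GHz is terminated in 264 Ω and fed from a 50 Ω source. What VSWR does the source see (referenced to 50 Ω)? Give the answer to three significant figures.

λ = v/f = 0.87·c / 2.98 GHz = 0.0876 m
βl = 2π·l/λ = 2π × 0.152 = 54.7°
tan(βl) = 1.41
Z_in = Z_0·(Z_L + jZ_0·tanβl)/(Z_0 + jZ_L·tanβl) = 30.8 − j47 Ω
Γ_s = (Z_in − Z_s)/(Z_in + Z_s) = (-19.2 − j47)/(80.8 − j47), |Γ_s| = 0.543
VSWR = (1 + |Γ_s|)/(1 − |Γ_s|)

VSWR ≈ 3.38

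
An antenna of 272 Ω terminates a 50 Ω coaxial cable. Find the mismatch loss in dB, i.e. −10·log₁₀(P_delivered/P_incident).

Γ = (272 − 50)/(272 + 50) = 0.689
|Γ|² = 0.475, so P_del/P_inc = 1 − |Γ|² = 0.525
ML = −10·log₁₀(1 − |Γ|²)

mismatch loss ≈ 2.8 dB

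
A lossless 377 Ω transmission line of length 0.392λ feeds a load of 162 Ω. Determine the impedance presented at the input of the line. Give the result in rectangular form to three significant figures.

Z_in ≈ 239 − j221 Ω

βl = 2π × 0.392 = 141°
tan(βl) = tan(141°) = -0.806
Z_in = Z_0·(Z_L + jZ_0·tanβl)/(Z_0 + jZ_L·tanβl)
     = 377·(162 − j304)/(377 − j131)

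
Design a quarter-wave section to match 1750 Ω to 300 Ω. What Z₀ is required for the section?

Z_qwt = √(Z_0·R_L) = √(300 × 1750) = √525000

Z_qwt ≈ 725 Ω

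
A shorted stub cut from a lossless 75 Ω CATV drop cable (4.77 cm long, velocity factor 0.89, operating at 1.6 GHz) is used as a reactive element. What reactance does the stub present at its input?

X_in ≈ -327 Ω (capacitive)

λ = v/f = 0.89·c / 1.6 GHz = 0.167 m
βl = 2π·l/λ = 2π × 0.286 = 103°
tan(βl) = -4.37
For a shorted stub, Z_in = jZ_0·tan(βl)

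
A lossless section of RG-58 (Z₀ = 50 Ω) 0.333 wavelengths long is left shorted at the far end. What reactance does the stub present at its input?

X_in ≈ -87 Ω (capacitive)

βl = 2π × 0.333 = 120°
tan(βl) = -1.74
For a shorted stub, Z_in = jZ_0·tan(βl)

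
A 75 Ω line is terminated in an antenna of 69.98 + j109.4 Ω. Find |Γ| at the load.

Γ = (Z_L − Z_0)/(Z_L + Z_0) = (-5.02 + j109.4)/(145 + j109.4)
|Γ| = 110/182

|Γ| ≈ 0.603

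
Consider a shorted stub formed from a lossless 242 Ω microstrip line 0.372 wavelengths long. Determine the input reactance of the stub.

X_in ≈ -251 Ω (capacitive)

βl = 2π × 0.372 = 134°
tan(βl) = -1.04
For a shorted stub, Z_in = jZ_0·tan(βl)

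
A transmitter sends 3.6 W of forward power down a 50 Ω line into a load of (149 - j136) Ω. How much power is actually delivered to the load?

|Γ| = |(99 − j136)/(199 − j136)| = 0.698
|Γ|² = 0.487
P_refl = |Γ|²·P_inc = 1.75 W, P_del = (1 − |Γ|²)·P_inc = 1.85 W

P_delivered ≈ 1.85 W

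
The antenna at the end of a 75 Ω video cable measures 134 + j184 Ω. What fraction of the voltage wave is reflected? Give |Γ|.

|Γ| ≈ 0.694

Γ = (Z_L − Z_0)/(Z_L + Z_0) = (59 + j184)/(209 + j184)
|Γ| = 193/278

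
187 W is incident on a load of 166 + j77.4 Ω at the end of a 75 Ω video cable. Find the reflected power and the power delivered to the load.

P_reflected ≈ 41.7 W; P_delivered ≈ 145 W

|Γ| = |(91 + j77.4)/(241 + j77.4)| = 0.472
|Γ|² = 0.223
P_refl = |Γ|²·P_inc = 41.7 W, P_del = (1 − |Γ|²)·P_inc = 145 W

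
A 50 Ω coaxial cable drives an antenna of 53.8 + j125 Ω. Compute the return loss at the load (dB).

Γ = (3.8 + j125)/(103.8 + j125), |Γ| = 0.77
RL = −20·log₁₀|Γ| = −20·log₁₀(0.77)

RL ≈ 2.27 dB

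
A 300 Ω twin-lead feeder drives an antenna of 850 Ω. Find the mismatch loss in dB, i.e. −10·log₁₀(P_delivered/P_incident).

mismatch loss ≈ 1.13 dB

Γ = (850 − 300)/(850 + 300) = 0.478
|Γ|² = 0.229, so P_del/P_inc = 1 − |Γ|² = 0.771
ML = −10·log₁₀(1 − |Γ|²)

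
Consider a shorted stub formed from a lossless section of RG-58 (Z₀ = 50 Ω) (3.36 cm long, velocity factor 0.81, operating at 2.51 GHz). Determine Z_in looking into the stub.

λ = v/f = 0.81·c / 2.51 GHz = 0.0968 m
βl = 2π·l/λ = 2π × 0.347 = 125°
tan(βl) = -1.43
For a shorted stub, Z_in = jZ_0·tan(βl)

Z_in ≈ −j71.6 Ω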